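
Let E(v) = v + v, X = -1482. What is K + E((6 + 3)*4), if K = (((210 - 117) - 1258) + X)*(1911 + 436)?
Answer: -6212437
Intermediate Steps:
K = -6212509 (K = (((210 - 117) - 1258) - 1482)*(1911 + 436) = ((93 - 1258) - 1482)*2347 = (-1165 - 1482)*2347 = -2647*2347 = -6212509)
E(v) = 2*v
K + E((6 + 3)*4) = -6212509 + 2*((6 + 3)*4) = -6212509 + 2*(9*4) = -6212509 + 2*36 = -6212509 + 72 = -6212437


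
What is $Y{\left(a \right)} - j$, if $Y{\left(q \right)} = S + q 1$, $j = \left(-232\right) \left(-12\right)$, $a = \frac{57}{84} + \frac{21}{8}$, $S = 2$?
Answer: $- \frac{155607}{56} \approx -2778.7$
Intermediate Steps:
$a = \frac{185}{56}$ ($a = 57 \cdot \frac{1}{84} + 21 \cdot \frac{1}{8} = \frac{19}{28} + \frac{21}{8} = \frac{185}{56} \approx 3.3036$)
$j = 2784$
$Y{\left(q \right)} = 2 + q$ ($Y{\left(q \right)} = 2 + q 1 = 2 + q$)
$Y{\left(a \right)} - j = \left(2 + \frac{185}{56}\right) - 2784 = \frac{297}{56} - 2784 = - \frac{155607}{56}$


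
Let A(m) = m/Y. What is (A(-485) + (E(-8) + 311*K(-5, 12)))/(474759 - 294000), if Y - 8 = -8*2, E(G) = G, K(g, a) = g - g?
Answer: 421/1446072 ≈ 0.00029113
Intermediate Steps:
K(g, a) = 0
Y = -8 (Y = 8 - 8*2 = 8 - 16 = -8)
A(m) = -m/8 (A(m) = m/(-8) = m*(-⅛) = -m/8)
(A(-485) + (E(-8) + 311*K(-5, 12)))/(474759 - 294000) = (-⅛*(-485) + (-8 + 311*0))/(474759 - 294000) = (485/8 + (-8 + 0))/180759 = (485/8 - 8)*(1/180759) = (421/8)*(1/180759) = 421/1446072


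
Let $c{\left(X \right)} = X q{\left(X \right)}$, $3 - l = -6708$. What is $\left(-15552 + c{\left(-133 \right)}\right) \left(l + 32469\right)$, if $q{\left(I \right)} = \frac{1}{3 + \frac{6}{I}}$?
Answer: $- \frac{80052902500}{131} \approx -6.1109 \cdot 10^{8}$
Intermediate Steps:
$l = 6711$ ($l = 3 - -6708 = 3 + 6708 = 6711$)
$c{\left(X \right)} = \frac{X^{2}}{3 \left(2 + X\right)}$ ($c{\left(X \right)} = X \frac{X}{3 \left(2 + X\right)} = \frac{X^{2}}{3 \left(2 + X\right)}$)
$\left(-15552 + c{\left(-133 \right)}\right) \left(l + 32469\right) = \left(-15552 + \frac{\left(-133\right)^{2}}{3 \left(2 - 133\right)}\right) \left(6711 + 32469\right) = \left(-15552 + \frac{1}{3} \cdot 17689 \frac{1}{-131}\right) 39180 = \left(-15552 + \frac{1}{3} \cdot 17689 \left(- \frac{1}{131}\right)\right) 39180 = \left(-15552 - \frac{17689}{393}\right) 39180 = \left(- \frac{6129625}{393}\right) 39180 = - \frac{80052902500}{131}$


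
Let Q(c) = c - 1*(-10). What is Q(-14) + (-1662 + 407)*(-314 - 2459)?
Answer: 3480111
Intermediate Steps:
Q(c) = 10 + c (Q(c) = c + 10 = 10 + c)
Q(-14) + (-1662 + 407)*(-314 - 2459) = (10 - 14) + (-1662 + 407)*(-314 - 2459) = -4 - 1255*(-2773) = -4 + 3480115 = 3480111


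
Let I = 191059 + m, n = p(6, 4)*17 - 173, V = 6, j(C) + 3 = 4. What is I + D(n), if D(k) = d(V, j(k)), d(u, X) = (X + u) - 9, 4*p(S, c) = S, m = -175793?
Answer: 15264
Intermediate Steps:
p(S, c) = S/4
j(C) = 1 (j(C) = -3 + 4 = 1)
d(u, X) = -9 + X + u
n = -295/2 (n = ((¼)*6)*17 - 173 = (3/2)*17 - 173 = 51/2 - 173 = -295/2 ≈ -147.50)
D(k) = -2 (D(k) = -9 + 1 + 6 = -2)
I = 15266 (I = 191059 - 175793 = 15266)
I + D(n) = 15266 - 2 = 15264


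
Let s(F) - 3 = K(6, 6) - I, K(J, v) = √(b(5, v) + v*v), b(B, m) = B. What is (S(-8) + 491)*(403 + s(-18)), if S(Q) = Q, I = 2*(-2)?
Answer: 198030 + 483*√41 ≈ 2.0112e+5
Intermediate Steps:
K(J, v) = √(5 + v²) (K(J, v) = √(5 + v*v) = √(5 + v²))
I = -4
s(F) = 7 + √41 (s(F) = 3 + (√(5 + 6²) - 1*(-4)) = 3 + (√(5 + 36) + 4) = 3 + (√41 + 4) = 3 + (4 + √41) = 7 + √41)
(S(-8) + 491)*(403 + s(-18)) = (-8 + 491)*(403 + (7 + √41)) = 483*(410 + √41) = 198030 + 483*√41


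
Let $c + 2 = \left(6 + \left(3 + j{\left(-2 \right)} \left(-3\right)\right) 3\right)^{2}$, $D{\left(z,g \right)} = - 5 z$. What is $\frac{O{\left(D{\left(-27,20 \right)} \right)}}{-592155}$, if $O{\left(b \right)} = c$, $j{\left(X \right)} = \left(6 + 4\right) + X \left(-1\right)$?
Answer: $- \frac{8647}{592155} \approx -0.014603$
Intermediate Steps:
$j{\left(X \right)} = 10 - X$
$c = 8647$ ($c = -2 + \left(6 + \left(3 + \left(10 - -2\right) \left(-3\right)\right) 3\right)^{2} = -2 + \left(6 + \left(3 + \left(10 + 2\right) \left(-3\right)\right) 3\right)^{2} = -2 + \left(6 + \left(3 + 12 \left(-3\right)\right) 3\right)^{2} = -2 + \left(6 + \left(3 - 36\right) 3\right)^{2} = -2 + \left(6 - 99\right)^{2} = -2 + \left(-93\right)^{2} = -2 + 8649 = 8647$)
$O{\left(b \right)} = 8647$
$\frac{O{\left(D{\left(-27,20 \right)} \right)}}{-592155} = \frac{8647}{-592155} = 8647 \left(- \frac{1}{592155}\right) = - \frac{8647}{592155}$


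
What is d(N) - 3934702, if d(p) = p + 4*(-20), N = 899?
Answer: -3933883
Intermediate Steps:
d(p) = -80 + p (d(p) = p - 80 = -80 + p)
d(N) - 3934702 = (-80 + 899) - 3934702 = 819 - 3934702 = -3933883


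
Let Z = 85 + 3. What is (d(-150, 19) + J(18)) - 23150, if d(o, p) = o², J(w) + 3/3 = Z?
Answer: -563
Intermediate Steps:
Z = 88
J(w) = 87 (J(w) = -1 + 88 = 87)
(d(-150, 19) + J(18)) - 23150 = ((-150)² + 87) - 23150 = (22500 + 87) - 23150 = 22587 - 23150 = -563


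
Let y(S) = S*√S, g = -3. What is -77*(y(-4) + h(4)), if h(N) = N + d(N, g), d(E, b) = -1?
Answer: -231 + 616*I ≈ -231.0 + 616.0*I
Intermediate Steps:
y(S) = S^(3/2)
h(N) = -1 + N (h(N) = N - 1 = -1 + N)
-77*(y(-4) + h(4)) = -77*((-4)^(3/2) + (-1 + 4)) = -77*(-8*I + 3) = -77*(3 - 8*I) = -231 + 616*I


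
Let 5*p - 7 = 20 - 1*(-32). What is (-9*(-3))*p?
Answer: 1593/5 ≈ 318.60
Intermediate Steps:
p = 59/5 (p = 7/5 + (20 - 1*(-32))/5 = 7/5 + (20 + 32)/5 = 7/5 + (⅕)*52 = 7/5 + 52/5 = 59/5 ≈ 11.800)
(-9*(-3))*p = -9*(-3)*(59/5) = 27*(59/5) = 1593/5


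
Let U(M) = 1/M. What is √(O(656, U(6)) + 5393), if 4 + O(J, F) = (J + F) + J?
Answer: √241242/6 ≈ 81.861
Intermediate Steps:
O(J, F) = -4 + F + 2*J (O(J, F) = -4 + ((J + F) + J) = -4 + ((F + J) + J) = -4 + (F + 2*J) = -4 + F + 2*J)
√(O(656, U(6)) + 5393) = √((-4 + 1/6 + 2*656) + 5393) = √((-4 + ⅙ + 1312) + 5393) = √(7849/6 + 5393) = √(40207/6) = √241242/6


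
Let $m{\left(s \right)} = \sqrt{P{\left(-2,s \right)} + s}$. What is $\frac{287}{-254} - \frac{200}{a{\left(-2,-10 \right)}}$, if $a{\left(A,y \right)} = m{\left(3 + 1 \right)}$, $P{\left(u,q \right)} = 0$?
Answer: $- \frac{25687}{254} \approx -101.13$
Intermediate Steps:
$m{\left(s \right)} = \sqrt{s}$ ($m{\left(s \right)} = \sqrt{0 + s} = \sqrt{s}$)
$a{\left(A,y \right)} = 2$ ($a{\left(A,y \right)} = \sqrt{3 + 1} = \sqrt{4} = 2$)
$\frac{287}{-254} - \frac{200}{a{\left(-2,-10 \right)}} = \frac{287}{-254} - \frac{200}{2} = 287 \left(- \frac{1}{254}\right) - 100 = - \frac{287}{254} - 100 = - \frac{25687}{254}$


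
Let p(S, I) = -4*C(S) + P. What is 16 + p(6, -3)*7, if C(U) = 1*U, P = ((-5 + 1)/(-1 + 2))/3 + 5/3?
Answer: -449/3 ≈ -149.67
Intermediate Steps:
P = 1/3 (P = -4/1*(1/3) + 5*(1/3) = -4*1*(1/3) + 5/3 = -4*1/3 + 5/3 = -4/3 + 5/3 = 1/3 ≈ 0.33333)
C(U) = U
p(S, I) = 1/3 - 4*S (p(S, I) = -4*S + 1/3 = 1/3 - 4*S)
16 + p(6, -3)*7 = 16 + (1/3 - 4*6)*7 = 16 + (1/3 - 24)*7 = 16 - 71/3*7 = 16 - 497/3 = -449/3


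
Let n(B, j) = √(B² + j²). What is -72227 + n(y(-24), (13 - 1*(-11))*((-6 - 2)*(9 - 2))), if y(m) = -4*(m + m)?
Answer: -72227 + 960*√2 ≈ -70869.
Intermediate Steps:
y(m) = -8*m
-72227 + n(y(-24), (13 - 1*(-11))*((-6 - 2)*(9 - 2))) = -72227 + √((-8*(-24))² + ((13 - 1*(-11))*((-6 - 2)*(9 - 2)))²) = -72227 + √(192² + ((13 + 11)*(-8*7))²) = -72227 + √(36864 + (24*(-56))²) = -72227 + √(36864 + (-1344)²) = -72227 + √(36864 + 1806336) = -72227 + √1843200 = -72227 + 960*√2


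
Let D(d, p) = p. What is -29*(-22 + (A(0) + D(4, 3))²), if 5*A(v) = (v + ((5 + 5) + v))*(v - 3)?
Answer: 377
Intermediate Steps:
A(v) = (-3 + v)*(10 + 2*v)/5 (A(v) = ((v + ((5 + 5) + v))*(v - 3))/5 = ((v + (10 + v))*(-3 + v))/5 = ((10 + 2*v)*(-3 + v))/5 = ((-3 + v)*(10 + 2*v))/5 = (-3 + v)*(10 + 2*v)/5)
-29*(-22 + (A(0) + D(4, 3))²) = -29*(-22 + ((-6 + (⅖)*0² + (⅘)*0) + 3)²) = -29*(-22 + ((-6 + (⅖)*0 + 0) + 3)²) = -29*(-22 + ((-6 + 0 + 0) + 3)²) = -29*(-22 + (-6 + 3)²) = -29*(-22 + (-3)²) = -29*(-22 + 9) = -29*(-13) = 377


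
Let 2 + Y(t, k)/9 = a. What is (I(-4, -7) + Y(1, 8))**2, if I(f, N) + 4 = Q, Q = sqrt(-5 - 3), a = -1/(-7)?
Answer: 20633/49 - 580*I*sqrt(2)/7 ≈ 421.08 - 117.18*I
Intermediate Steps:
a = 1/7 (a = -1*(-1/7) = 1/7 ≈ 0.14286)
Q = 2*I*sqrt(2) (Q = sqrt(-8) = 2*I*sqrt(2) ≈ 2.8284*I)
I(f, N) = -4 + 2*I*sqrt(2)
Y(t, k) = -117/7 (Y(t, k) = -18 + 9*(1/7) = -18 + 9/7 = -117/7)
(I(-4, -7) + Y(1, 8))**2 = ((-4 + 2*I*sqrt(2)) - 117/7)**2 = (-145/7 + 2*I*sqrt(2))**2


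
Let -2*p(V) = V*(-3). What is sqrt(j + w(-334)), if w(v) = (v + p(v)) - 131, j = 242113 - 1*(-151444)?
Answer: sqrt(392591) ≈ 626.57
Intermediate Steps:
p(V) = 3*V/2 (p(V) = -V*(-3)/2 = -(-3)*V/2 = 3*V/2)
j = 393557 (j = 242113 + 151444 = 393557)
w(v) = -131 + 5*v/2 (w(v) = (v + 3*v/2) - 131 = 5*v/2 - 131 = -131 + 5*v/2)
sqrt(j + w(-334)) = sqrt(393557 + (-131 + (5/2)*(-334))) = sqrt(393557 + (-131 - 835)) = sqrt(393557 - 966) = sqrt(392591)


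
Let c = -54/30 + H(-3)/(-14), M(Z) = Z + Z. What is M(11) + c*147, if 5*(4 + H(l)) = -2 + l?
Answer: -1901/10 ≈ -190.10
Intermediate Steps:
H(l) = -22/5 + l/5 (H(l) = -4 + (-2 + l)/5 = -4 + (-⅖ + l/5) = -22/5 + l/5)
M(Z) = 2*Z
c = -101/70 (c = -54/30 + (-22/5 + (⅕)*(-3))/(-14) = -54*1/30 + (-22/5 - ⅗)*(-1/14) = -9/5 - 5*(-1/14) = -9/5 + 5/14 = -101/70 ≈ -1.4429)
M(11) + c*147 = 2*11 - 101/70*147 = 22 - 2121/10 = -1901/10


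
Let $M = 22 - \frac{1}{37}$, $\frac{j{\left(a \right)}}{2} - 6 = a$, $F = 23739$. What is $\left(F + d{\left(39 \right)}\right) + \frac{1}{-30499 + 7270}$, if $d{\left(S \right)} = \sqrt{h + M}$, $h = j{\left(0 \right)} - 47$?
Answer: $\frac{551433230}{23229} + \frac{i \sqrt{17834}}{37} \approx 23739.0 + 3.6093 i$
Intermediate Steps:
$j{\left(a \right)} = 12 + 2 a$
$h = -35$ ($h = \left(12 + 2 \cdot 0\right) - 47 = \left(12 + 0\right) - 47 = 12 - 47 = -35$)
$M = \frac{813}{37}$ ($M = 22 - \frac{1}{37} = \frac{813}{37} \approx 21.973$)
$d{\left(S \right)} = \frac{i \sqrt{17834}}{37}$ ($d{\left(S \right)} = \sqrt{-35 + \frac{813}{37}} = \sqrt{- \frac{482}{37}} = \frac{i \sqrt{17834}}{37}$)
$\left(F + d{\left(39 \right)}\right) + \frac{1}{-30499 + 7270} = \left(23739 + \frac{i \sqrt{17834}}{37}\right) + \frac{1}{-30499 + 7270} = \left(23739 + \frac{i \sqrt{17834}}{37}\right) + \frac{1}{-23229} = \left(23739 + \frac{i \sqrt{17834}}{37}\right) - \frac{1}{23229} = \frac{551433230}{23229} + \frac{i \sqrt{17834}}{37}$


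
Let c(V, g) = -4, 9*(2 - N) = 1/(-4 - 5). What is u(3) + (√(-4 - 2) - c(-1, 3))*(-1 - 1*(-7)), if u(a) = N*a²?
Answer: 379/9 + 6*I*√6 ≈ 42.111 + 14.697*I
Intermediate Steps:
N = 163/81 (N = 2 - 1/(9*(-4 - 5)) = 2 - ⅑/(-9) = 2 - ⅑*(-⅑) = 2 + 1/81 = 163/81 ≈ 2.0123)
u(a) = 163*a²/81
u(3) + (√(-4 - 2) - c(-1, 3))*(-1 - 1*(-7)) = (163/81)*3² + (√(-4 - 2) - 1*(-4))*(-1 - 1*(-7)) = (163/81)*9 + (√(-6) + 4)*(-1 + 7) = 163/9 + (I*√6 + 4)*6 = 163/9 + (4 + I*√6)*6 = 163/9 + (24 + 6*I*√6) = 379/9 + 6*I*√6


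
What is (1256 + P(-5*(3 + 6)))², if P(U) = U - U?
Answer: 1577536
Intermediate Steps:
P(U) = 0
(1256 + P(-5*(3 + 6)))² = (1256 + 0)² = 1256² = 1577536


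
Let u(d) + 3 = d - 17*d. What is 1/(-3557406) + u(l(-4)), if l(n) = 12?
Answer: -693694171/3557406 ≈ -195.00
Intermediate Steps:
u(d) = -3 - 16*d (u(d) = -3 + (d - 17*d) = -3 - 16*d)
1/(-3557406) + u(l(-4)) = 1/(-3557406) + (-3 - 16*12) = -1/3557406 + (-3 - 192) = -1/3557406 - 195 = -693694171/3557406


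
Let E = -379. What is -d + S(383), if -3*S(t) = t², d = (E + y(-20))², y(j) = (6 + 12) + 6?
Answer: -524764/3 ≈ -1.7492e+5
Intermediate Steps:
y(j) = 24 (y(j) = 18 + 6 = 24)
d = 126025 (d = (-379 + 24)² = (-355)² = 126025)
S(t) = -t²/3
-d + S(383) = -1*126025 - ⅓*383² = -126025 - ⅓*146689 = -126025 - 146689/3 = -524764/3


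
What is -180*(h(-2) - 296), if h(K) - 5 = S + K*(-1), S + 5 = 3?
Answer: 52380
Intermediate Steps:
S = -2 (S = -5 + 3 = -2)
h(K) = 3 - K (h(K) = 5 + (-2 + K*(-1)) = 5 + (-2 - K) = 3 - K)
-180*(h(-2) - 296) = -180*((3 - 1*(-2)) - 296) = -180*((3 + 2) - 296) = -180*(5 - 296) = -180*(-291) = 52380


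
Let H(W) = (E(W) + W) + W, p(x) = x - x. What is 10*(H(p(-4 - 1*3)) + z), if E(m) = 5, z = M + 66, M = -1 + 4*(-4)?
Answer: 540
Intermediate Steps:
M = -17 (M = -1 - 16 = -17)
z = 49 (z = -17 + 66 = 49)
p(x) = 0
H(W) = 5 + 2*W (H(W) = (5 + W) + W = 5 + 2*W)
10*(H(p(-4 - 1*3)) + z) = 10*((5 + 2*0) + 49) = 10*((5 + 0) + 49) = 10*(5 + 49) = 10*54 = 540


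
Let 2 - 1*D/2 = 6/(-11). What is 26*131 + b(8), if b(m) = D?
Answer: 37522/11 ≈ 3411.1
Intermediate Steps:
D = 56/11 (D = 4 - 12/(-11) = 4 - 12*(-1)/11 = 4 - 2*(-6/11) = 4 + 12/11 = 56/11 ≈ 5.0909)
b(m) = 56/11
26*131 + b(8) = 26*131 + 56/11 = 3406 + 56/11 = 37522/11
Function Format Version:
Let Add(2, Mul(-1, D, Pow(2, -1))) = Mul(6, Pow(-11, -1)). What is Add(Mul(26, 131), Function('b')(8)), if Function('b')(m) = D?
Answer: Rational(37522, 11) ≈ 3411.1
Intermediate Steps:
D = Rational(56, 11) (D = Add(4, Mul(-2, Mul(6, Pow(-11, -1)))) = Add(4, Mul(-2, Mul(6, Rational(-1, 11)))) = Add(4, Mul(-2, Rational(-6, 11))) = Add(4, Rational(12, 11)) = Rational(56, 11) ≈ 5.0909)
Function('b')(m) = Rational(56, 11)
Add(Mul(26, 131), Function('b')(8)) = Add(Mul(26, 131), Rational(56, 11)) = Add(3406, Rational(56, 11)) = Rational(37522, 11)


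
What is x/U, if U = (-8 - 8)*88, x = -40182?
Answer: 20091/704 ≈ 28.538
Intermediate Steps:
U = -1408 (U = -16*88 = -1408)
x/U = -40182/(-1408) = -40182*(-1/1408) = 20091/704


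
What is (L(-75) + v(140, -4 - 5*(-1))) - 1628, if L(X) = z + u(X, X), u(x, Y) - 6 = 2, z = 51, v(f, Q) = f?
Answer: -1429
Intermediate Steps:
u(x, Y) = 8 (u(x, Y) = 6 + 2 = 8)
L(X) = 59 (L(X) = 51 + 8 = 59)
(L(-75) + v(140, -4 - 5*(-1))) - 1628 = (59 + 140) - 1628 = 199 - 1628 = -1429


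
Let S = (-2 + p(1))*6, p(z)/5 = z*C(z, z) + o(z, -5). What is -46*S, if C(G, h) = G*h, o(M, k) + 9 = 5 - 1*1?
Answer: 6072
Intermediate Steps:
o(M, k) = -5 (o(M, k) = -9 + (5 - 1*1) = -9 + (5 - 1) = -9 + 4 = -5)
p(z) = -25 + 5*z³ (p(z) = 5*(z*(z*z) - 5) = 5*(z*z² - 5) = 5*(z³ - 5) = 5*(-5 + z³) = -25 + 5*z³)
S = -132 (S = (-2 + (-25 + 5*1³))*6 = (-2 + (-25 + 5*1))*6 = (-2 + (-25 + 5))*6 = (-2 - 20)*6 = -22*6 = -132)
-46*S = -46*(-132) = 6072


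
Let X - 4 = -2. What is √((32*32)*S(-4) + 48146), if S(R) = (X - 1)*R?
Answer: 5*√1762 ≈ 209.88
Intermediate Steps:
X = 2 (X = 4 - 2 = 2)
S(R) = R (S(R) = (2 - 1)*R = 1*R = R)
√((32*32)*S(-4) + 48146) = √((32*32)*(-4) + 48146) = √(1024*(-4) + 48146) = √(-4096 + 48146) = √44050 = 5*√1762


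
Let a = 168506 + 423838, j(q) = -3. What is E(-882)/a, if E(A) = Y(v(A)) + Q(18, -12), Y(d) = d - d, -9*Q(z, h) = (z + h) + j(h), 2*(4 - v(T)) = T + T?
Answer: -1/1777032 ≈ -5.6274e-7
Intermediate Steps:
v(T) = 4 - T (v(T) = 4 - (T + T)/2 = 4 - T)
Q(z, h) = ⅓ - h/9 - z/9 (Q(z, h) = -((z + h) - 3)/9 = -((h + z) - 3)/9 = -(-3 + h + z)/9 = ⅓ - h/9 - z/9)
Y(d) = 0
E(A) = -⅓ (E(A) = 0 + (⅓ - ⅑*(-12) - ⅑*18) = 0 + (⅓ + 4/3 - 2) = 0 - ⅓ = -⅓)
a = 592344
E(-882)/a = -⅓/592344 = -⅓*1/592344 = -1/1777032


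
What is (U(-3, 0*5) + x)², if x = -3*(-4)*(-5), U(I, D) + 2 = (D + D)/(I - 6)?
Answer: 3844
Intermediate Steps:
U(I, D) = -2 + 2*D/(-6 + I) (U(I, D) = -2 + (D + D)/(I - 6) = -2 + (2*D)/(-6 + I) = -2 + 2*D/(-6 + I))
x = -60 (x = 12*(-5) = -60)
(U(-3, 0*5) + x)² = (2*(6 + 0*5 - 1*(-3))/(-6 - 3) - 60)² = (2*(6 + 0 + 3)/(-9) - 60)² = (2*(-⅑)*9 - 60)² = (-2 - 60)² = (-62)² = 3844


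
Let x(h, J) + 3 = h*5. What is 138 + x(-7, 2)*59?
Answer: -2104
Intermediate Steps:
x(h, J) = -3 + 5*h (x(h, J) = -3 + h*5 = -3 + 5*h)
138 + x(-7, 2)*59 = 138 + (-3 + 5*(-7))*59 = 138 + (-3 - 35)*59 = 138 - 38*59 = 138 - 2242 = -2104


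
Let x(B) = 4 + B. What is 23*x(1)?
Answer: 115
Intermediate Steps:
23*x(1) = 23*(4 + 1) = 23*5 = 115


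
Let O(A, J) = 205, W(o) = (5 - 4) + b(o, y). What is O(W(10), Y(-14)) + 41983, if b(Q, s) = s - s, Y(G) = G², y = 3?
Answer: 42188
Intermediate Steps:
b(Q, s) = 0
W(o) = 1 (W(o) = (5 - 4) + 0 = 1 + 0 = 1)
O(W(10), Y(-14)) + 41983 = 205 + 41983 = 42188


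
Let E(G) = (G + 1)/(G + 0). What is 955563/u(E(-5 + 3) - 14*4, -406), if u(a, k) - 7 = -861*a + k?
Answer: 91006/4513 ≈ 20.165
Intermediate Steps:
E(G) = (1 + G)/G
u(a, k) = 7 + k - 861*a (u(a, k) = 7 + (-861*a + k) = 7 + (k - 861*a) = 7 + k - 861*a)
955563/u(E(-5 + 3) - 14*4, -406) = 955563/(7 - 406 - 861*((1 + (-5 + 3))/(-5 + 3) - 14*4)) = 955563/(7 - 406 - 861*((1 - 2)/(-2) - 56)) = 955563/(7 - 406 - 861*(-½*(-1) - 56)) = 955563/(7 - 406 - 861*(½ - 56)) = 955563/(7 - 406 - 861*(-111/2)) = 955563/(7 - 406 + 95571/2) = 955563/(94773/2) = 955563*(2/94773) = 91006/4513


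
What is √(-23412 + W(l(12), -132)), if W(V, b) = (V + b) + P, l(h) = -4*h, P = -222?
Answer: 63*I*√6 ≈ 154.32*I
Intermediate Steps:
W(V, b) = -222 + V + b (W(V, b) = (V + b) - 222 = -222 + V + b)
√(-23412 + W(l(12), -132)) = √(-23412 + (-222 - 4*12 - 132)) = √(-23412 + (-222 - 48 - 132)) = √(-23412 - 402) = √(-23814) = 63*I*√6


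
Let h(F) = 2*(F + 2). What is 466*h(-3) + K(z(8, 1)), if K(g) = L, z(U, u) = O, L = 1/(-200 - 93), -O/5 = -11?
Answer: -273077/293 ≈ -932.00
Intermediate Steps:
h(F) = 4 + 2*F (h(F) = 2*(2 + F) = 4 + 2*F)
O = 55 (O = -5*(-11) = 55)
L = -1/293 (L = 1/(-293) = -1/293 ≈ -0.0034130)
z(U, u) = 55
K(g) = -1/293
466*h(-3) + K(z(8, 1)) = 466*(4 + 2*(-3)) - 1/293 = 466*(4 - 6) - 1/293 = 466*(-2) - 1/293 = -932 - 1/293 = -273077/293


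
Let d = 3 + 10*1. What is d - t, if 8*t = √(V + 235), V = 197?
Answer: 13 - 3*√3/2 ≈ 10.402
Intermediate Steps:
d = 13 (d = 3 + 10 = 13)
t = 3*√3/2 (t = √(197 + 235)/8 = √432/8 = (12*√3)/8 = 3*√3/2 ≈ 2.5981)
d - t = 13 - 3*√3/2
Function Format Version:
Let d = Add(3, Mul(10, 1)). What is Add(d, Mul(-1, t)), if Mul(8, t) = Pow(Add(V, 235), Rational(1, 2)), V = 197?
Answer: Add(13, Mul(Rational(-3, 2), Pow(3, Rational(1, 2)))) ≈ 10.402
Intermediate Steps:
d = 13 (d = Add(3, 10) = 13)
t = Mul(Rational(3, 2), Pow(3, Rational(1, 2))) (t = Mul(Rational(1, 8), Pow(Add(197, 235), Rational(1, 2))) = Mul(Rational(1, 8), Pow(432, Rational(1, 2))) = Mul(Rational(1, 8), Mul(12, Pow(3, Rational(1, 2)))) = Mul(Rational(3, 2), Pow(3, Rational(1, 2))) ≈ 2.5981)
Add(d, Mul(-1, t)) = Add(13, Mul(-1, Mul(Rational(3, 2), Pow(3, Rational(1, 2))))) = Add(13, Mul(Rational(-3, 2), Pow(3, Rational(1, 2))))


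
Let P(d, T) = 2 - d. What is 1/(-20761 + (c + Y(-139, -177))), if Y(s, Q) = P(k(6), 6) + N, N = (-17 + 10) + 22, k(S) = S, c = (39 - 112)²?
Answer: -1/15421 ≈ -6.4847e-5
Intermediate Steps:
c = 5329 (c = (-73)² = 5329)
N = 15 (N = -7 + 22 = 15)
Y(s, Q) = 11 (Y(s, Q) = (2 - 1*6) + 15 = (2 - 6) + 15 = -4 + 15 = 11)
1/(-20761 + (c + Y(-139, -177))) = 1/(-20761 + (5329 + 11)) = 1/(-20761 + 5340) = 1/(-15421) = -1/15421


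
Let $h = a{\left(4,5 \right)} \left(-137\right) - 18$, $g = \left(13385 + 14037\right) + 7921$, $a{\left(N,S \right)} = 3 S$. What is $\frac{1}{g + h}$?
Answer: $\frac{1}{33270} \approx 3.0057 \cdot 10^{-5}$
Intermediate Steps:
$g = 35343$ ($g = 27422 + 7921 = 35343$)
$h = -2073$ ($h = 3 \cdot 5 \left(-137\right) - 18 = 15 \left(-137\right) - 18 = -2055 - 18 = -2073$)
$\frac{1}{g + h} = \frac{1}{35343 - 2073} = \frac{1}{33270}$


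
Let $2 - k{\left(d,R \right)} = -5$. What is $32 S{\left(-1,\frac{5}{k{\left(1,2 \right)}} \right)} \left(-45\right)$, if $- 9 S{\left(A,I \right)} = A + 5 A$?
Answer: $-960$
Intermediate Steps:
$k{\left(d,R \right)} = 7$ ($k{\left(d,R \right)} = 2 - -5 = 2 + 5 = 7$)
$S{\left(A,I \right)} = - \frac{2 A}{3}$ ($S{\left(A,I \right)} = - \frac{A + 5 A}{9} = - \frac{6 A}{9} = - \frac{2 A}{3}$)
$32 S{\left(-1,\frac{5}{k{\left(1,2 \right)}} \right)} \left(-45\right) = 32 \left(\left(- \frac{2}{3}\right) \left(-1\right)\right) \left(-45\right) = 32 \cdot \frac{2}{3} \left(-45\right) = \frac{64}{3} \left(-45\right) = -960$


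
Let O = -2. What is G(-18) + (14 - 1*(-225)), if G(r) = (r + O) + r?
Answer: 201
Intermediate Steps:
G(r) = -2 + 2*r (G(r) = (r - 2) + r = (-2 + r) + r = -2 + 2*r)
G(-18) + (14 - 1*(-225)) = (-2 + 2*(-18)) + (14 - 1*(-225)) = (-2 - 36) + (14 + 225) = -38 + 239 = 201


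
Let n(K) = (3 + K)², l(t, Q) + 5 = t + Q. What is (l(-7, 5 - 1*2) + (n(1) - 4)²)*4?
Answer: 540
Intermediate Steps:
l(t, Q) = -5 + Q + t (l(t, Q) = -5 + (t + Q) = -5 + (Q + t) = -5 + Q + t)
(l(-7, 5 - 1*2) + (n(1) - 4)²)*4 = ((-5 + (5 - 1*2) - 7) + ((3 + 1)² - 4)²)*4 = ((-5 + (5 - 2) - 7) + (4² - 4)²)*4 = ((-5 + 3 - 7) + (16 - 4)²)*4 = (-9 + 12²)*4 = (-9 + 144)*4 = 135*4 = 540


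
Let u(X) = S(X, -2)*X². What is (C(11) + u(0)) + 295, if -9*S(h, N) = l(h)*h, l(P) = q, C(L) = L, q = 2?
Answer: 306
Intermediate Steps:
l(P) = 2
S(h, N) = -2*h/9
u(X) = -2*X³/9 (u(X) = (-2*X/9)*X² = -2*X³/9)
(C(11) + u(0)) + 295 = (11 - 2/9*0³) + 295 = (11 - 2/9*0) + 295 = (11 + 0) + 295 = 11 + 295 = 306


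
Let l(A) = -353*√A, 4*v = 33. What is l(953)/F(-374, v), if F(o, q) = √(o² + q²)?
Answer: -1412*√17635265/203555 ≈ -29.130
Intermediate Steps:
v = 33/4 (v = (¼)*33 = 33/4 ≈ 8.2500)
l(953)/F(-374, v) = (-353*√953)/(√((-374)² + (33/4)²)) = (-353*√953)/(√(139876 + 1089/16)) = (-353*√953)/(√(2239105/16)) = (-353*√953)/((11*√18505/4)) = (-353*√953)*(4*√18505/203555) = -1412*√17635265/203555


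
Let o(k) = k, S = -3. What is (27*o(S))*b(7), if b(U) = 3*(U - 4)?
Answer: -729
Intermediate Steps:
b(U) = -12 + 3*U (b(U) = 3*(-4 + U) = -12 + 3*U)
(27*o(S))*b(7) = (27*(-3))*(-12 + 3*7) = -81*(-12 + 21) = -81*9 = -729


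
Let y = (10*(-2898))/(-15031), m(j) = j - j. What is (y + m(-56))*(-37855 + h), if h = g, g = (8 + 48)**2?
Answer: -1006156620/15031 ≈ -66939.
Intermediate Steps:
m(j) = 0
y = 28980/15031 (y = -28980*(-1/15031) = 28980/15031 ≈ 1.9280)
g = 3136 (g = 56**2 = 3136)
h = 3136
(y + m(-56))*(-37855 + h) = (28980/15031 + 0)*(-37855 + 3136) = (28980/15031)*(-34719) = -1006156620/15031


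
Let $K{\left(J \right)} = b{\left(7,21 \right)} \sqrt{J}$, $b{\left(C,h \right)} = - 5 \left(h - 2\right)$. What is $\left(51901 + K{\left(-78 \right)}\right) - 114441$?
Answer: $-62540 - 95 i \sqrt{78} \approx -62540.0 - 839.02 i$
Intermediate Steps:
$b{\left(C,h \right)} = 10 - 5 h$ ($b{\left(C,h \right)} = - 5 \left(-2 + h\right) = 10 - 5 h$)
$K{\left(J \right)} = - 95 \sqrt{J}$ ($K{\left(J \right)} = \left(10 - 105\right) \sqrt{J} = - 95 \sqrt{J}$)
$\left(51901 + K{\left(-78 \right)}\right) - 114441 = \left(51901 - 95 \sqrt{-78}\right) - 114441 = \left(51901 - 95 i \sqrt{78}\right) - 114441 = -62540 - 95 i \sqrt{78}$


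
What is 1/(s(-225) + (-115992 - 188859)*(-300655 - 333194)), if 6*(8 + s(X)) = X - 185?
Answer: 3/579688504268 ≈ 5.1752e-12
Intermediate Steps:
s(X) = -233/6 + X/6 (s(X) = -8 + (X - 185)/6 = -8 + (-185 + X)/6 = -8 + (-185/6 + X/6) = -233/6 + X/6)
1/(s(-225) + (-115992 - 188859)*(-300655 - 333194)) = 1/((-233/6 + (⅙)*(-225)) + (-115992 - 188859)*(-300655 - 333194)) = 1/((-233/6 - 75/2) - 304851*(-633849)) = 1/(-229/3 + 193229501499) = 1/(579688504268/3) = 3/579688504268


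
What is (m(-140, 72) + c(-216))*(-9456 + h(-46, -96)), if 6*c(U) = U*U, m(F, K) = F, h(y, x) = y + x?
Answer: -73290328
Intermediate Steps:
h(y, x) = x + y
c(U) = U²/6 (c(U) = (U*U)/6 = U²/6)
(m(-140, 72) + c(-216))*(-9456 + h(-46, -96)) = (-140 + (⅙)*(-216)²)*(-9456 + (-96 - 46)) = (-140 + (⅙)*46656)*(-9456 - 142) = (-140 + 7776)*(-9598) = 7636*(-9598) = -73290328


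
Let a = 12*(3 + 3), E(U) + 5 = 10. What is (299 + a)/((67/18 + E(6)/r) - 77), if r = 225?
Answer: -33390/6593 ≈ -5.0645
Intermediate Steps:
E(U) = 5 (E(U) = -5 + 10 = 5)
a = 72 (a = 12*6 = 72)
(299 + a)/((67/18 + E(6)/r) - 77) = (299 + 72)/((67/18 + 5/225) - 77) = 371/((67*(1/18) + 5*(1/225)) - 77) = 371/((67/18 + 1/45) - 77) = 371/(337/90 - 77) = 371/(-6593/90) = 371*(-90/6593) = -33390/6593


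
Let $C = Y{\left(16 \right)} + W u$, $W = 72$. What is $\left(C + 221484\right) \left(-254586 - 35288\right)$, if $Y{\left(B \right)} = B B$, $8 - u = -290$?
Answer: $-70496197304$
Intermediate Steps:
$u = 298$ ($u = 8 - -290 = 8 + 290 = 298$)
$Y{\left(B \right)} = B^{2}$
$C = 21712$ ($C = 16^{2} + 72 \cdot 298 = 256 + 21456 = 21712$)
$\left(C + 221484\right) \left(-254586 - 35288\right) = \left(21712 + 221484\right) \left(-254586 - 35288\right) = 243196 \left(-289874\right) = -70496197304$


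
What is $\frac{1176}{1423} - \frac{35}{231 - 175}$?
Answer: $\frac{2293}{11384} \approx 0.20142$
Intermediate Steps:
$\frac{1176}{1423} - \frac{35}{231 - 175} = 1176 \cdot \frac{1}{1423} - \frac{35}{231 - 175} = \frac{1176}{1423} - \frac{35}{56} = \frac{1176}{1423} - \frac{5}{8} = \frac{2293}{11384}$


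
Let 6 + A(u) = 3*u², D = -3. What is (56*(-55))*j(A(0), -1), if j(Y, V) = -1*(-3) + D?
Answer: 0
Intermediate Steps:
A(u) = -6 + 3*u²
j(Y, V) = 0 (j(Y, V) = -1*(-3) - 3 = 3 - 3 = 0)
(56*(-55))*j(A(0), -1) = (56*(-55))*0 = -3080*0 = 0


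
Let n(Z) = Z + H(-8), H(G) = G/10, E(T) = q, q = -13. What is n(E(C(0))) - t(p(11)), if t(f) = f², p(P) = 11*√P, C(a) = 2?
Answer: -6724/5 ≈ -1344.8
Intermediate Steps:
E(T) = -13
H(G) = G/10 (H(G) = G*(⅒) = G/10)
n(Z) = -⅘ + Z (n(Z) = Z + (⅒)*(-8) = Z - ⅘ = -⅘ + Z)
n(E(C(0))) - t(p(11)) = (-⅘ - 13) - (11*√11)² = -69/5 - 1*1331 = -69/5 - 1331 = -6724/5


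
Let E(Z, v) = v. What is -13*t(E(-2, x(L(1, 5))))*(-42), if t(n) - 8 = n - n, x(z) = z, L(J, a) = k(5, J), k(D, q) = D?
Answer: 4368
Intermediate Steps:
L(J, a) = 5
t(n) = 8 (t(n) = 8 + (n - n) = 8 + 0 = 8)
-13*t(E(-2, x(L(1, 5))))*(-42) = -13*8*(-42) = -104*(-42) = 4368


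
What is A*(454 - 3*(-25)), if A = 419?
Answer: 221651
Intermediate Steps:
A*(454 - 3*(-25)) = 419*(454 - 3*(-25)) = 419*(454 + 75) = 419*529 = 221651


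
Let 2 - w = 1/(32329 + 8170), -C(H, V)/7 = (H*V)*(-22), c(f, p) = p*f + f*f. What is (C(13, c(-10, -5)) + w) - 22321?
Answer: 11257952518/40499 ≈ 2.7798e+5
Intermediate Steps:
c(f, p) = f² + f*p (c(f, p) = f*p + f² = f² + f*p)
C(H, V) = 154*H*V (C(H, V) = -7*H*V*(-22) = -(-154)*H*V = 154*H*V)
w = 80997/40499 (w = 2 - 1/(32329 + 8170) = 2 - 1/40499 = 80997/40499 ≈ 2.0000)
(C(13, c(-10, -5)) + w) - 22321 = (154*13*(-10*(-10 - 5)) + 80997/40499) - 22321 = (154*13*(-10*(-15)) + 80997/40499) - 22321 = (154*13*150 + 80997/40499) - 22321 = (300300 + 80997/40499) - 22321 = 12161930697/40499 - 22321 = 11257952518/40499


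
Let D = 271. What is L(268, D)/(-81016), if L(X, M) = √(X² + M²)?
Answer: -√145265/81016 ≈ -0.0047045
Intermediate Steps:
L(X, M) = √(M² + X²)
L(268, D)/(-81016) = √(271² + 268²)/(-81016) = √(73441 + 71824)*(-1/81016) = √145265*(-1/81016) = -√145265/81016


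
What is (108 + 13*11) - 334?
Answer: -83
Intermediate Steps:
(108 + 13*11) - 334 = (108 + 143) - 334 = 251 - 334 = -83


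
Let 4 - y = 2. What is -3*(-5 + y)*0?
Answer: 0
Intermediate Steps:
y = 2 (y = 4 - 1*2 = 4 - 2 = 2)
-3*(-5 + y)*0 = -3*(-5 + 2)*0 = -3*(-3)*0 = 9*0 = 0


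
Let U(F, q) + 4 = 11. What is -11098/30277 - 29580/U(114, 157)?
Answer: -895671346/211939 ≈ -4226.1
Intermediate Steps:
U(F, q) = 7 (U(F, q) = -4 + 11 = 7)
-11098/30277 - 29580/U(114, 157) = -11098/30277 - 29580/7 = -895671346/211939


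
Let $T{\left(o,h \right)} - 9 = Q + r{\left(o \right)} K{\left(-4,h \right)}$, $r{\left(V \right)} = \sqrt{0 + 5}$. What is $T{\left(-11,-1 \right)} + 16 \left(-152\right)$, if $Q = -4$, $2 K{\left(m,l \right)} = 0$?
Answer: $-2427$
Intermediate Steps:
$K{\left(m,l \right)} = 0$ ($K{\left(m,l \right)} = \frac{1}{2} \cdot 0 = 0$)
$r{\left(V \right)} = \sqrt{5}$
$T{\left(o,h \right)} = 5$ ($T{\left(o,h \right)} = 9 - \left(4 - \sqrt{5} \cdot 0\right) = 9 + \left(-4 + 0\right) = 9 - 4 = 5$)
$T{\left(-11,-1 \right)} + 16 \left(-152\right) = 5 + 16 \left(-152\right) = 5 - 2432 = -2427$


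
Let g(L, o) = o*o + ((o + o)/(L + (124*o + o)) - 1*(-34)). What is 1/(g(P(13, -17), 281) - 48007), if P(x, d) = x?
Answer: 17569/544428453 ≈ 3.2271e-5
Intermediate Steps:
g(L, o) = 34 + o**2 + 2*o/(L + 125*o) (g(L, o) = o**2 + ((2*o)/(L + 125*o) + 34) = o**2 + (2*o/(L + 125*o) + 34) = o**2 + (34 + 2*o/(L + 125*o)) = 34 + o**2 + 2*o/(L + 125*o))
1/(g(P(13, -17), 281) - 48007) = 1/((34*13 + 125*281**3 + 4252*281 + 13*281**2)/(13 + 125*281) - 48007) = 1/((442 + 125*22188041 + 1194812 + 13*78961)/(13 + 35125) - 48007) = 1/((442 + 2773505125 + 1194812 + 1026493)/35138 - 48007) = 1/((1/35138)*2775726872 - 48007) = 1/(1387863436/17569 - 48007) = 1/(544428453/17569) = 17569/544428453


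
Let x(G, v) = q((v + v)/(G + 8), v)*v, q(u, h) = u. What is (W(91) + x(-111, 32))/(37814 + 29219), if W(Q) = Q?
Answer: 7325/6904399 ≈ 0.0010609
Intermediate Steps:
x(G, v) = 2*v**2/(8 + G) (x(G, v) = ((v + v)/(G + 8))*v = ((2*v)/(8 + G))*v = (2*v/(8 + G))*v = 2*v**2/(8 + G))
(W(91) + x(-111, 32))/(37814 + 29219) = (91 + 2*32**2/(8 - 111))/(37814 + 29219) = (91 + 2*1024/(-103))/67033 = (91 + 2*1024*(-1/103))*(1/67033) = (91 - 2048/103)*(1/67033) = (7325/103)*(1/67033) = 7325/6904399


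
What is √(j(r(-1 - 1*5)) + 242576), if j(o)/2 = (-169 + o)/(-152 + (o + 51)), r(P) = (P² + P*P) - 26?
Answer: √733805930/55 ≈ 492.52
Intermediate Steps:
r(P) = -26 + 2*P² (r(P) = (P² + P²) - 26 = 2*P² - 26 = -26 + 2*P²)
j(o) = 2*(-169 + o)/(-101 + o) (j(o) = 2*((-169 + o)/(-152 + (o + 51))) = 2*((-169 + o)/(-152 + (51 + o))) = 2*((-169 + o)/(-101 + o)) = 2*(-169 + o)/(-101 + o))
√(j(r(-1 - 1*5)) + 242576) = √(2*(-169 + (-26 + 2*(-1 - 1*5)²))/(-101 + (-26 + 2*(-1 - 1*5)²)) + 242576) = √(2*(-169 + (-26 + 2*(-1 - 5)²))/(-101 + (-26 + 2*(-1 - 5)²)) + 242576) = √(2*(-169 + (-26 + 2*(-6)²))/(-101 + (-26 + 2*(-6)²)) + 242576) = √(2*(-169 + (-26 + 2*36))/(-101 + (-26 + 2*36)) + 242576) = √(2*(-169 + (-26 + 72))/(-101 + (-26 + 72)) + 242576) = √(2*(-169 + 46)/(-101 + 46) + 242576) = √(2*(-123)/(-55) + 242576) = √(2*(-1/55)*(-123) + 242576) = √(246/55 + 242576) = √(13341926/55) = √733805930/55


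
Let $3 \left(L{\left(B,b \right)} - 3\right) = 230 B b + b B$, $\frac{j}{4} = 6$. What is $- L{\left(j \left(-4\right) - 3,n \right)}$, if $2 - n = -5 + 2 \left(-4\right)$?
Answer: $114342$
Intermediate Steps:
$j = 24$ ($j = 4 \cdot 6 = 24$)
$n = 15$ ($n = 2 - \left(-5 + 2 \left(-4\right)\right) = 2 - \left(-5 - 8\right) = 2 - -13 = 2 + 13 = 15$)
$L{\left(B,b \right)} = 3 + 77 B b$ ($L{\left(B,b \right)} = 3 + \frac{230 B b + b B}{3} = 3 + \frac{230 B b + B b}{3} = 3 + \frac{231 B b}{3} = 3 + 77 B b$)
$- L{\left(j \left(-4\right) - 3,n \right)} = - (3 + 77 \left(24 \left(-4\right) - 3\right) 15) = - (3 + 77 \left(-96 - 3\right) 15) = - (3 + 77 \left(-99\right) 15) = - (3 - 114345) = \left(-1\right) \left(-114342\right) = 114342$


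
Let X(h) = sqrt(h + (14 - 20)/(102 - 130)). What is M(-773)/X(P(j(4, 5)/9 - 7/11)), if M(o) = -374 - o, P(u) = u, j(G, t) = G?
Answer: 1197*sqrt(4774)/31 ≈ 2667.9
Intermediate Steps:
X(h) = sqrt(3/14 + h) (X(h) = sqrt(h - 6/(-28)) = sqrt(h - 6*(-1/28)) = sqrt(h + 3/14) = sqrt(3/14 + h))
M(-773)/X(P(j(4, 5)/9 - 7/11)) = (-374 - 1*(-773))/((sqrt(42 + 196*(4/9 - 7/11))/14)) = (-374 + 773)/((sqrt(42 + 196*(4*(1/9) - 7*1/11))/14)) = 399/((sqrt(42 + 196*(4/9 - 7/11))/14)) = 399/((sqrt(42 + 196*(-19/99))/14)) = 399/((sqrt(42 - 3724/99)/14)) = 399/((sqrt(434/99)/14)) = 399/(((sqrt(4774)/33)/14)) = 399/((sqrt(4774)/462)) = 399*(3*sqrt(4774)/31) = 1197*sqrt(4774)/31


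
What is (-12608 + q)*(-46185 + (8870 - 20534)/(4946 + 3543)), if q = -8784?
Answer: 8387292551568/8489 ≈ 9.8802e+8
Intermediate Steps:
(-12608 + q)*(-46185 + (8870 - 20534)/(4946 + 3543)) = (-12608 - 8784)*(-46185 + (8870 - 20534)/(4946 + 3543)) = -21392*(-46185 - 11664/8489) = -21392*(-392076129/8489) = 8387292551568/8489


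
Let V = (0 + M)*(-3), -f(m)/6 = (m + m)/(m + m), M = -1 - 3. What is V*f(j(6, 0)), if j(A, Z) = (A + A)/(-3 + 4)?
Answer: -72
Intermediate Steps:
M = -4
j(A, Z) = 2*A (j(A, Z) = (2*A)/1 = (2*A)*1 = 2*A)
f(m) = -6 (f(m) = -6*(m + m)/(m + m) = -6*2*m/(2*m) = -6*2*m*1/(2*m) = -6*1 = -6)
V = 12 (V = (0 - 4)*(-3) = -4*(-3) = 12)
V*f(j(6, 0)) = 12*(-6) = -72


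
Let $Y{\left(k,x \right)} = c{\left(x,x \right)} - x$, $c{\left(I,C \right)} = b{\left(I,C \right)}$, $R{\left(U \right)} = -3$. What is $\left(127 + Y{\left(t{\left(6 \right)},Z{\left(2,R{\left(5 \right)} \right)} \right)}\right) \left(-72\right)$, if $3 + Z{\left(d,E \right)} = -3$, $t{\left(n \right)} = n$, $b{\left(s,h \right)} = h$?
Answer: $-9144$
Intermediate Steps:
$c{\left(I,C \right)} = C$
$Z{\left(d,E \right)} = -6$ ($Z{\left(d,E \right)} = -3 - 3 = -6$)
$Y{\left(k,x \right)} = 0$ ($Y{\left(k,x \right)} = x - x = 0$)
$\left(127 + Y{\left(t{\left(6 \right)},Z{\left(2,R{\left(5 \right)} \right)} \right)}\right) \left(-72\right) = \left(127 + 0\right) \left(-72\right) = 127 \left(-72\right) = -9144$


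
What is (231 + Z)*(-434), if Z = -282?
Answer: 22134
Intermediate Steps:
(231 + Z)*(-434) = (231 - 282)*(-434) = -51*(-434) = 22134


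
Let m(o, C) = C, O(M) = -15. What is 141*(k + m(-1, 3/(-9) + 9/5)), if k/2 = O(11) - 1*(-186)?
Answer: 242144/5 ≈ 48429.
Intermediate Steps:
k = 342 (k = 2*(-15 - 1*(-186)) = 2*(-15 + 186) = 2*171 = 342)
141*(k + m(-1, 3/(-9) + 9/5)) = 141*(342 + (3/(-9) + 9/5)) = 141*(342 + (3*(-⅑) + 9*(⅕))) = 141*(342 + (-⅓ + 9/5)) = 141*(342 + 22/15) = 141*(5152/15) = 242144/5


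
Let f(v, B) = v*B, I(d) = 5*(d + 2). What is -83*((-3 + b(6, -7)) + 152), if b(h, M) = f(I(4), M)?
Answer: 5063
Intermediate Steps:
I(d) = 10 + 5*d (I(d) = 5*(2 + d) = 10 + 5*d)
f(v, B) = B*v
b(h, M) = 30*M (b(h, M) = M*(10 + 5*4) = M*(10 + 20) = M*30 = 30*M)
-83*((-3 + b(6, -7)) + 152) = -83*((-3 + 30*(-7)) + 152) = -83*((-3 - 210) + 152) = -83*(-213 + 152) = -83*(-61) = 5063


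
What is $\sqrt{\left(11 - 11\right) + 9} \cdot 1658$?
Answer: $4974$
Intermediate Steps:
$\sqrt{\left(11 - 11\right) + 9} \cdot 1658 = \sqrt{0 + 9} \cdot 1658 = \sqrt{9} \cdot 1658 = 3 \cdot 1658 = 4974$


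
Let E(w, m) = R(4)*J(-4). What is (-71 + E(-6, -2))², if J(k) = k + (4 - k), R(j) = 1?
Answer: 4489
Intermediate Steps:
J(k) = 4
E(w, m) = 4 (E(w, m) = 1*4 = 4)
(-71 + E(-6, -2))² = (-71 + 4)² = (-67)² = 4489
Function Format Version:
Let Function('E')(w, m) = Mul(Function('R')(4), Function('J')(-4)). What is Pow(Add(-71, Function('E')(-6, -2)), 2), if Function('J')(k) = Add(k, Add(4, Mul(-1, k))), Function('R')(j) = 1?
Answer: 4489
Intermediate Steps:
Function('J')(k) = 4
Function('E')(w, m) = 4 (Function('E')(w, m) = Mul(1, 4) = 4)
Pow(Add(-71, Function('E')(-6, -2)), 2) = Pow(Add(-71, 4), 2) = Pow(-67, 2) = 4489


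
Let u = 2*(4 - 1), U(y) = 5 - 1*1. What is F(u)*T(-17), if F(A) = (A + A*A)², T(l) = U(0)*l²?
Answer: 2039184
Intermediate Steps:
U(y) = 4 (U(y) = 5 - 1 = 4)
T(l) = 4*l²
u = 6 (u = 2*3 = 6)
F(A) = (A + A²)²
F(u)*T(-17) = (6²*(1 + 6)²)*(4*(-17)²) = (36*7²)*(4*289) = (36*49)*1156 = 1764*1156 = 2039184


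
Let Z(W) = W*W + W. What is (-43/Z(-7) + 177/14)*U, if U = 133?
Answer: 4636/3 ≈ 1545.3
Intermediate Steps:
Z(W) = W + W² (Z(W) = W² + W = W + W²)
(-43/Z(-7) + 177/14)*U = (-43*(-1/(7*(1 - 7))) + 177/14)*133 = (-43/((-7*(-6))) + 177*(1/14))*133 = (-43/42 + 177/14)*133 = (244/21)*133 = 4636/3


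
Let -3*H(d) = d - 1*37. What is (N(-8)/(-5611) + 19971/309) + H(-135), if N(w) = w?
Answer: 211464229/1733799 ≈ 121.97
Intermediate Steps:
H(d) = 37/3 - d/3 (H(d) = -(d - 1*37)/3 = -(d - 37)/3 = -(-37 + d)/3 = 37/3 - d/3)
(N(-8)/(-5611) + 19971/309) + H(-135) = (-8/(-5611) + 19971/309) + (37/3 - ⅓*(-135)) = (-8*(-1/5611) + 19971*(1/309)) + (37/3 + 45) = (8/5611 + 6657/103) + 172/3 = 37353251/577933 + 172/3 = 211464229/1733799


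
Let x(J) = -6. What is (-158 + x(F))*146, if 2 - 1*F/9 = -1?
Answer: -23944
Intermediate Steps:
F = 27 (F = 18 - 9*(-1) = 18 + 9 = 27)
(-158 + x(F))*146 = (-158 - 6)*146 = -164*146 = -23944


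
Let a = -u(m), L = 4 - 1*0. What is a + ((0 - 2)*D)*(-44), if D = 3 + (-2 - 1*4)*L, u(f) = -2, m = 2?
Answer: -1846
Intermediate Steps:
L = 4 (L = 4 + 0 = 4)
D = -21 (D = 3 + (-2 - 1*4)*4 = 3 + (-2 - 4)*4 = 3 - 6*4 = 3 - 24 = -21)
a = 2 (a = -1*(-2) = 2)
a + ((0 - 2)*D)*(-44) = 2 + ((0 - 2)*(-21))*(-44) = 2 - 2*(-21)*(-44) = 2 + 42*(-44) = 2 - 1848 = -1846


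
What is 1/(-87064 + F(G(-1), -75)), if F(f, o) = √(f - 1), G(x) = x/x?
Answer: -1/87064 ≈ -1.1486e-5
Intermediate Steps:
G(x) = 1
F(f, o) = √(-1 + f)
1/(-87064 + F(G(-1), -75)) = 1/(-87064 + √(-1 + 1)) = 1/(-87064 + √0) = 1/(-87064 + 0) = 1/(-87064) = -1/87064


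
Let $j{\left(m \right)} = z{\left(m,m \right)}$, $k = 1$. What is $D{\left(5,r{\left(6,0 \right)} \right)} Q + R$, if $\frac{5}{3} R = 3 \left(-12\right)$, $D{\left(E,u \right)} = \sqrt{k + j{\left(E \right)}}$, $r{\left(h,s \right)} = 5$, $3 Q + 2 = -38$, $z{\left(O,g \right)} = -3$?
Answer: $- \frac{108}{5} - \frac{40 i \sqrt{2}}{3} \approx -21.6 - 18.856 i$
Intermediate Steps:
$j{\left(m \right)} = -3$
$Q = - \frac{40}{3}$ ($Q = - \frac{2}{3} + \frac{1}{3} \left(-38\right) = - \frac{2}{3} - \frac{38}{3} = - \frac{40}{3} \approx -13.333$)
$D{\left(E,u \right)} = i \sqrt{2}$ ($D{\left(E,u \right)} = \sqrt{1 - 3} = \sqrt{-2} = i \sqrt{2}$)
$R = - \frac{108}{5}$ ($R = \frac{3 \cdot 3 \left(-12\right)}{5} = \frac{3}{5} \left(-36\right) = - \frac{108}{5} \approx -21.6$)
$D{\left(5,r{\left(6,0 \right)} \right)} Q + R = i \sqrt{2} \left(- \frac{40}{3}\right) - \frac{108}{5} = - \frac{40 i \sqrt{2}}{3} - \frac{108}{5} = - \frac{108}{5} - \frac{40 i \sqrt{2}}{3}$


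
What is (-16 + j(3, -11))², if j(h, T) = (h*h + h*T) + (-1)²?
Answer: 1521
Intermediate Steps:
j(h, T) = 1 + h² + T*h (j(h, T) = (h² + T*h) + 1 = 1 + h² + T*h)
(-16 + j(3, -11))² = (-16 + (1 + 3² - 11*3))² = (-16 + (1 + 9 - 33))² = (-16 - 23)² = (-39)² = 1521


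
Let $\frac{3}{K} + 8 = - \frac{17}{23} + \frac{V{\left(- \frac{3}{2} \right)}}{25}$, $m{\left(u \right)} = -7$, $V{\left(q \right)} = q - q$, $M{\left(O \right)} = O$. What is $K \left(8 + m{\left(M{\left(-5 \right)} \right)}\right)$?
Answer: $- \frac{23}{67} \approx -0.34328$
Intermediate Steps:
$V{\left(q \right)} = 0$
$K = - \frac{23}{67}$ ($K = \frac{3}{-8 + \left(- \frac{17}{23} + \frac{0}{25}\right)} = \frac{3}{-8 + \left(\left(-17\right) \frac{1}{23} + 0 \cdot \frac{1}{25}\right)} = \frac{3}{-8 + \left(- \frac{17}{23} + 0\right)} = \frac{3}{-8 - \frac{17}{23}} = \frac{3}{- \frac{201}{23}} = 3 \left(- \frac{23}{201}\right) = - \frac{23}{67} \approx -0.34328$)
$K \left(8 + m{\left(M{\left(-5 \right)} \right)}\right) = - \frac{23 \left(8 - 7\right)}{67} = \left(- \frac{23}{67}\right) 1 = - \frac{23}{67}$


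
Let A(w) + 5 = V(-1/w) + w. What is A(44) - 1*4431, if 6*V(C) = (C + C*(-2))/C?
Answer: -26353/6 ≈ -4392.2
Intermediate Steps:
V(C) = -1/6 (V(C) = ((C + C*(-2))/C)/6 = ((C - 2*C)/C)/6 = ((-C)/C)/6 = (1/6)*(-1) = -1/6)
A(w) = -31/6 + w (A(w) = -5 + (-1/6 + w) = -31/6 + w)
A(44) - 1*4431 = (-31/6 + 44) - 1*4431 = 233/6 - 4431 = -26353/6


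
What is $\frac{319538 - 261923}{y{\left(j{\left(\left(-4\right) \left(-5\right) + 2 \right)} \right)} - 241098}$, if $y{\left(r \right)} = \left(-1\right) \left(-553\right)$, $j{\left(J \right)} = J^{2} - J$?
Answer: $- \frac{11523}{48109} \approx -0.23952$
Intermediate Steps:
$y{\left(r \right)} = 553$
$\frac{319538 - 261923}{y{\left(j{\left(\left(-4\right) \left(-5\right) + 2 \right)} \right)} - 241098} = \frac{319538 - 261923}{553 - 241098} = \frac{57615}{-240545} = 57615 \left(- \frac{1}{240545}\right) = - \frac{11523}{48109}$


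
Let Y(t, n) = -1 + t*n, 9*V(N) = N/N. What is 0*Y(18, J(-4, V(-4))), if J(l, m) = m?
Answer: 0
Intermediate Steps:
V(N) = ⅑ (V(N) = (N/N)/9 = (⅑)*1 = ⅑)
Y(t, n) = -1 + n*t
0*Y(18, J(-4, V(-4))) = 0*(-1 + (⅑)*18) = 0*(-1 + 2) = 0*1 = 0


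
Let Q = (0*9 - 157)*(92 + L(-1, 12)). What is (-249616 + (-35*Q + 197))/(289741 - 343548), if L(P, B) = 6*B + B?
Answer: -717701/53807 ≈ -13.338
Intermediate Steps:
L(P, B) = 7*B
Q = -27632 (Q = (0*9 - 157)*(92 + 7*12) = (0 - 157)*(92 + 84) = -157*176 = -27632)
(-249616 + (-35*Q + 197))/(289741 - 343548) = (-249616 + (-35*(-27632) + 197))/(289741 - 343548) = (-249616 + (967120 + 197))/(-53807) = (-249616 + 967317)*(-1/53807) = 717701*(-1/53807) = -717701/53807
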